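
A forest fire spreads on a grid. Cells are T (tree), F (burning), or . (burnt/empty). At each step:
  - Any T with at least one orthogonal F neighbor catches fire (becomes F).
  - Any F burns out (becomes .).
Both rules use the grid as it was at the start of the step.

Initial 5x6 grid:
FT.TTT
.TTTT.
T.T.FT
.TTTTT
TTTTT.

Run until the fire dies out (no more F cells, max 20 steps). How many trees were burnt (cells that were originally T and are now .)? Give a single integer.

Step 1: +4 fires, +2 burnt (F count now 4)
Step 2: +6 fires, +4 burnt (F count now 6)
Step 3: +5 fires, +6 burnt (F count now 5)
Step 4: +3 fires, +5 burnt (F count now 3)
Step 5: +1 fires, +3 burnt (F count now 1)
Step 6: +1 fires, +1 burnt (F count now 1)
Step 7: +0 fires, +1 burnt (F count now 0)
Fire out after step 7
Initially T: 21, now '.': 29
Total burnt (originally-T cells now '.'): 20

Answer: 20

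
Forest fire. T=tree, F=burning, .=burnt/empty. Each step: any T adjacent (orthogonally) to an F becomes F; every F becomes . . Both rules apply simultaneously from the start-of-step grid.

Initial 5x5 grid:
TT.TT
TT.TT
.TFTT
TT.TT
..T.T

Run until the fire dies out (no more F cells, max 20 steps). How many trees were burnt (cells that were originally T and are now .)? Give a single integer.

Answer: 16

Derivation:
Step 1: +2 fires, +1 burnt (F count now 2)
Step 2: +5 fires, +2 burnt (F count now 5)
Step 3: +6 fires, +5 burnt (F count now 6)
Step 4: +3 fires, +6 burnt (F count now 3)
Step 5: +0 fires, +3 burnt (F count now 0)
Fire out after step 5
Initially T: 17, now '.': 24
Total burnt (originally-T cells now '.'): 16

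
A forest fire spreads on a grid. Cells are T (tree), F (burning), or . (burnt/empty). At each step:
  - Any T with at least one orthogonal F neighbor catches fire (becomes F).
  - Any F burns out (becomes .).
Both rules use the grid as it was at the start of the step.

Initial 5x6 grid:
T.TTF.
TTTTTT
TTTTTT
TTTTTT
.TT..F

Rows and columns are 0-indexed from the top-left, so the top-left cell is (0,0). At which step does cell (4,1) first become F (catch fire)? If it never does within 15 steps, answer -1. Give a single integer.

Step 1: cell (4,1)='T' (+3 fires, +2 burnt)
Step 2: cell (4,1)='T' (+6 fires, +3 burnt)
Step 3: cell (4,1)='T' (+3 fires, +6 burnt)
Step 4: cell (4,1)='T' (+3 fires, +3 burnt)
Step 5: cell (4,1)='T' (+4 fires, +3 burnt)
Step 6: cell (4,1)='F' (+4 fires, +4 burnt)
  -> target ignites at step 6
Step 7: cell (4,1)='.' (+0 fires, +4 burnt)
  fire out at step 7

6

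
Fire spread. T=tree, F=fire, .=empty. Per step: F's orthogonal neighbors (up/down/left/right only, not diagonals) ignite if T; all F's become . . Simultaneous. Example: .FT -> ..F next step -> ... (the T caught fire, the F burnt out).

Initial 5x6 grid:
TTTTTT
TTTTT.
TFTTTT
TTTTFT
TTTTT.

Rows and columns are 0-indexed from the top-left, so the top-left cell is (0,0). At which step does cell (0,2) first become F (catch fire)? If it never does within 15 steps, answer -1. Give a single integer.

Step 1: cell (0,2)='T' (+8 fires, +2 burnt)
Step 2: cell (0,2)='T' (+10 fires, +8 burnt)
Step 3: cell (0,2)='F' (+6 fires, +10 burnt)
  -> target ignites at step 3
Step 4: cell (0,2)='.' (+2 fires, +6 burnt)
Step 5: cell (0,2)='.' (+0 fires, +2 burnt)
  fire out at step 5

3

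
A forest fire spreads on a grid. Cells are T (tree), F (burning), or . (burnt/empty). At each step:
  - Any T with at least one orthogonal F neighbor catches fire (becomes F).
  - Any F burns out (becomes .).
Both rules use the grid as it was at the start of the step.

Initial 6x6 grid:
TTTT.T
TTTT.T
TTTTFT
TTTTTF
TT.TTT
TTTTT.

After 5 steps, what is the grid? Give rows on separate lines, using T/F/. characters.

Step 1: 4 trees catch fire, 2 burn out
  TTTT.T
  TTTT.T
  TTTF.F
  TTTTF.
  TT.TTF
  TTTTT.
Step 2: 5 trees catch fire, 4 burn out
  TTTT.T
  TTTF.F
  TTF...
  TTTF..
  TT.TF.
  TTTTT.
Step 3: 7 trees catch fire, 5 burn out
  TTTF.F
  TTF...
  TF....
  TTF...
  TT.F..
  TTTTF.
Step 4: 5 trees catch fire, 7 burn out
  TTF...
  TF....
  F.....
  TF....
  TT....
  TTTF..
Step 5: 5 trees catch fire, 5 burn out
  TF....
  F.....
  ......
  F.....
  TF....
  TTF...

TF....
F.....
......
F.....
TF....
TTF...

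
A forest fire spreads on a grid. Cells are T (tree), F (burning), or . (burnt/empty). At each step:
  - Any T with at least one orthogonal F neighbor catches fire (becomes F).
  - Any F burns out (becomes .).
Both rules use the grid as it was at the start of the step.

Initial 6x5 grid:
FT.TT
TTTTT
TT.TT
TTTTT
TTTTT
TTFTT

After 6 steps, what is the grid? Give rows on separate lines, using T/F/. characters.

Step 1: 5 trees catch fire, 2 burn out
  .F.TT
  FTTTT
  TT.TT
  TTTTT
  TTFTT
  TF.FT
Step 2: 7 trees catch fire, 5 burn out
  ...TT
  .FTTT
  FT.TT
  TTFTT
  TF.FT
  F...F
Step 3: 7 trees catch fire, 7 burn out
  ...TT
  ..FTT
  .F.TT
  FF.FT
  F...F
  .....
Step 4: 3 trees catch fire, 7 burn out
  ...TT
  ...FT
  ...FT
  ....F
  .....
  .....
Step 5: 3 trees catch fire, 3 burn out
  ...FT
  ....F
  ....F
  .....
  .....
  .....
Step 6: 1 trees catch fire, 3 burn out
  ....F
  .....
  .....
  .....
  .....
  .....

....F
.....
.....
.....
.....
.....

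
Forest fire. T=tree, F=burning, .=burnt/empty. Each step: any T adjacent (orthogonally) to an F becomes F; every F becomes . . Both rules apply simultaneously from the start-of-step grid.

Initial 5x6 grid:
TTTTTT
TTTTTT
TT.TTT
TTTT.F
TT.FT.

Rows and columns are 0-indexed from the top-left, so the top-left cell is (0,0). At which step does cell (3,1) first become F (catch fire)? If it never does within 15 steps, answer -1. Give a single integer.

Step 1: cell (3,1)='T' (+3 fires, +2 burnt)
Step 2: cell (3,1)='T' (+4 fires, +3 burnt)
Step 3: cell (3,1)='F' (+4 fires, +4 burnt)
  -> target ignites at step 3
Step 4: cell (3,1)='.' (+6 fires, +4 burnt)
Step 5: cell (3,1)='.' (+4 fires, +6 burnt)
Step 6: cell (3,1)='.' (+2 fires, +4 burnt)
Step 7: cell (3,1)='.' (+1 fires, +2 burnt)
Step 8: cell (3,1)='.' (+0 fires, +1 burnt)
  fire out at step 8

3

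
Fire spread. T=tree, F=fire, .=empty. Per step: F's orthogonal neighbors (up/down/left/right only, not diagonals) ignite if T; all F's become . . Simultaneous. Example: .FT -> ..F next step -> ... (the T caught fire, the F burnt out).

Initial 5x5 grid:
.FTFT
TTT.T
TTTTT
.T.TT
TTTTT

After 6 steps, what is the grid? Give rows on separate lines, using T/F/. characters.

Step 1: 3 trees catch fire, 2 burn out
  ..F.F
  TFT.T
  TTTTT
  .T.TT
  TTTTT
Step 2: 4 trees catch fire, 3 burn out
  .....
  F.F.F
  TFTTT
  .T.TT
  TTTTT
Step 3: 4 trees catch fire, 4 burn out
  .....
  .....
  F.FTF
  .F.TT
  TTTTT
Step 4: 3 trees catch fire, 4 burn out
  .....
  .....
  ...F.
  ...TF
  TFTTT
Step 5: 4 trees catch fire, 3 burn out
  .....
  .....
  .....
  ...F.
  F.FTF
Step 6: 1 trees catch fire, 4 burn out
  .....
  .....
  .....
  .....
  ...F.

.....
.....
.....
.....
...F.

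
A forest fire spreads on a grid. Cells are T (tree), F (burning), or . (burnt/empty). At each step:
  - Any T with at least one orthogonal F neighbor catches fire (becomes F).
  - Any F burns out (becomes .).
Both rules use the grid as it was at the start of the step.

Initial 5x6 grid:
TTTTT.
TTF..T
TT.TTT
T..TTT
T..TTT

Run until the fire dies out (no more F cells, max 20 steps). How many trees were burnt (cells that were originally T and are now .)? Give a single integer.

Answer: 11

Derivation:
Step 1: +2 fires, +1 burnt (F count now 2)
Step 2: +4 fires, +2 burnt (F count now 4)
Step 3: +3 fires, +4 burnt (F count now 3)
Step 4: +1 fires, +3 burnt (F count now 1)
Step 5: +1 fires, +1 burnt (F count now 1)
Step 6: +0 fires, +1 burnt (F count now 0)
Fire out after step 6
Initially T: 21, now '.': 20
Total burnt (originally-T cells now '.'): 11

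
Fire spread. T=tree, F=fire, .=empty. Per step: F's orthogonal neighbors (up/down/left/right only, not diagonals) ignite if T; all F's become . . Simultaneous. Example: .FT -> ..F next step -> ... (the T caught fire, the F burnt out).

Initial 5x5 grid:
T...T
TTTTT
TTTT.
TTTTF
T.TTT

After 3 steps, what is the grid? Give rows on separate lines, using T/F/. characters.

Step 1: 2 trees catch fire, 1 burn out
  T...T
  TTTTT
  TTTT.
  TTTF.
  T.TTF
Step 2: 3 trees catch fire, 2 burn out
  T...T
  TTTTT
  TTTF.
  TTF..
  T.TF.
Step 3: 4 trees catch fire, 3 burn out
  T...T
  TTTFT
  TTF..
  TF...
  T.F..

T...T
TTTFT
TTF..
TF...
T.F..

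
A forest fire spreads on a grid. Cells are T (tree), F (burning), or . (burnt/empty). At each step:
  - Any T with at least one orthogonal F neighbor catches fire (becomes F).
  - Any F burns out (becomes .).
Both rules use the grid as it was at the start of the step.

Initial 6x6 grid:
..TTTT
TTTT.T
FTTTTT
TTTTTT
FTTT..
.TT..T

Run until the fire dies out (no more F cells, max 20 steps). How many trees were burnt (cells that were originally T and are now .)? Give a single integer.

Step 1: +4 fires, +2 burnt (F count now 4)
Step 2: +5 fires, +4 burnt (F count now 5)
Step 3: +5 fires, +5 burnt (F count now 5)
Step 4: +4 fires, +5 burnt (F count now 4)
Step 5: +3 fires, +4 burnt (F count now 3)
Step 6: +3 fires, +3 burnt (F count now 3)
Step 7: +1 fires, +3 burnt (F count now 1)
Step 8: +0 fires, +1 burnt (F count now 0)
Fire out after step 8
Initially T: 26, now '.': 35
Total burnt (originally-T cells now '.'): 25

Answer: 25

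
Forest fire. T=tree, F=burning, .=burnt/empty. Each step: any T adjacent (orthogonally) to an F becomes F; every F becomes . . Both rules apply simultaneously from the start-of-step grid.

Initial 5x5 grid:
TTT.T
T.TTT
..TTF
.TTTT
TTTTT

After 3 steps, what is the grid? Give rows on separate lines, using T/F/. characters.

Step 1: 3 trees catch fire, 1 burn out
  TTT.T
  T.TTF
  ..TF.
  .TTTF
  TTTTT
Step 2: 5 trees catch fire, 3 burn out
  TTT.F
  T.TF.
  ..F..
  .TTF.
  TTTTF
Step 3: 3 trees catch fire, 5 burn out
  TTT..
  T.F..
  .....
  .TF..
  TTTF.

TTT..
T.F..
.....
.TF..
TTTF.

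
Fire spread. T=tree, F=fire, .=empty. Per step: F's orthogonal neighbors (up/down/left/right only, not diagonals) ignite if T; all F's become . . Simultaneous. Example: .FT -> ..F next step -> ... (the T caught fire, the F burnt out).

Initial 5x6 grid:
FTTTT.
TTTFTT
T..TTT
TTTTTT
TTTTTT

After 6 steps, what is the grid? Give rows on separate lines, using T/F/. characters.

Step 1: 6 trees catch fire, 2 burn out
  .FTFT.
  FTF.FT
  T..FTT
  TTTTTT
  TTTTTT
Step 2: 7 trees catch fire, 6 burn out
  ..F.F.
  .F...F
  F...FT
  TTTFTT
  TTTTTT
Step 3: 5 trees catch fire, 7 burn out
  ......
  ......
  .....F
  FTF.FT
  TTTFTT
Step 4: 5 trees catch fire, 5 burn out
  ......
  ......
  ......
  .F...F
  FTF.FT
Step 5: 2 trees catch fire, 5 burn out
  ......
  ......
  ......
  ......
  .F...F
Step 6: 0 trees catch fire, 2 burn out
  ......
  ......
  ......
  ......
  ......

......
......
......
......
......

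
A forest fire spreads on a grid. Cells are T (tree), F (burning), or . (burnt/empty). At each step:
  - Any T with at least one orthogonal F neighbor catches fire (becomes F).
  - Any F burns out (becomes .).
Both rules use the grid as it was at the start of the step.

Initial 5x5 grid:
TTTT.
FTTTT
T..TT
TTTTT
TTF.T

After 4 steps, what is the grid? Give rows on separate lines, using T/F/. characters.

Step 1: 5 trees catch fire, 2 burn out
  FTTT.
  .FTTT
  F..TT
  TTFTT
  TF..T
Step 2: 6 trees catch fire, 5 burn out
  .FTT.
  ..FTT
  ...TT
  FF.FT
  F...T
Step 3: 4 trees catch fire, 6 burn out
  ..FT.
  ...FT
  ...FT
  ....F
  ....T
Step 4: 4 trees catch fire, 4 burn out
  ...F.
  ....F
  ....F
  .....
  ....F

...F.
....F
....F
.....
....F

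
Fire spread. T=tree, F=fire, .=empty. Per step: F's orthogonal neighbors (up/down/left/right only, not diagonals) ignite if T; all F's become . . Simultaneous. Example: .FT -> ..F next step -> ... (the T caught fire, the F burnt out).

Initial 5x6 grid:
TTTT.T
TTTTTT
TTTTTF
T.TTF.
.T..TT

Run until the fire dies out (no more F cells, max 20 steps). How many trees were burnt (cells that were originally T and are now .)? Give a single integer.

Answer: 21

Derivation:
Step 1: +4 fires, +2 burnt (F count now 4)
Step 2: +5 fires, +4 burnt (F count now 5)
Step 3: +2 fires, +5 burnt (F count now 2)
Step 4: +3 fires, +2 burnt (F count now 3)
Step 5: +3 fires, +3 burnt (F count now 3)
Step 6: +3 fires, +3 burnt (F count now 3)
Step 7: +1 fires, +3 burnt (F count now 1)
Step 8: +0 fires, +1 burnt (F count now 0)
Fire out after step 8
Initially T: 22, now '.': 29
Total burnt (originally-T cells now '.'): 21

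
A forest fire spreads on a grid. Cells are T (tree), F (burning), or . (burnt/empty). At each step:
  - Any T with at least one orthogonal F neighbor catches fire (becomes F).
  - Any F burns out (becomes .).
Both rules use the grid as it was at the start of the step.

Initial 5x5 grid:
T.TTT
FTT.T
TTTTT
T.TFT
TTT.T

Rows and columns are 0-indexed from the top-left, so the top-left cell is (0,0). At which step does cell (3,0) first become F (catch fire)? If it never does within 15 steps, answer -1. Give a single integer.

Step 1: cell (3,0)='T' (+6 fires, +2 burnt)
Step 2: cell (3,0)='F' (+7 fires, +6 burnt)
  -> target ignites at step 2
Step 3: cell (3,0)='.' (+4 fires, +7 burnt)
Step 4: cell (3,0)='.' (+2 fires, +4 burnt)
Step 5: cell (3,0)='.' (+0 fires, +2 burnt)
  fire out at step 5

2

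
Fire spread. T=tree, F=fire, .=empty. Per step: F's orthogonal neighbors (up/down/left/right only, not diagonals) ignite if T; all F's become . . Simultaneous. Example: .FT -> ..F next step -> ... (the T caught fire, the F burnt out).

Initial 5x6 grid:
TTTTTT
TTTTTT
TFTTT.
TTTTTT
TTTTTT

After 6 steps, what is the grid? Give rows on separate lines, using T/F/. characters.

Step 1: 4 trees catch fire, 1 burn out
  TTTTTT
  TFTTTT
  F.FTT.
  TFTTTT
  TTTTTT
Step 2: 7 trees catch fire, 4 burn out
  TFTTTT
  F.FTTT
  ...FT.
  F.FTTT
  TFTTTT
Step 3: 7 trees catch fire, 7 burn out
  F.FTTT
  ...FTT
  ....F.
  ...FTT
  F.FTTT
Step 4: 4 trees catch fire, 7 burn out
  ...FTT
  ....FT
  ......
  ....FT
  ...FTT
Step 5: 4 trees catch fire, 4 burn out
  ....FT
  .....F
  ......
  .....F
  ....FT
Step 6: 2 trees catch fire, 4 burn out
  .....F
  ......
  ......
  ......
  .....F

.....F
......
......
......
.....F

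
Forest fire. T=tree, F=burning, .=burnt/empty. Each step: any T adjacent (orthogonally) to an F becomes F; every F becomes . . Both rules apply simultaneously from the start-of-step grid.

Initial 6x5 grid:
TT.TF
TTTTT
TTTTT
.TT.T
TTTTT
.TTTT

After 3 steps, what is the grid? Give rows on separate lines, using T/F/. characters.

Step 1: 2 trees catch fire, 1 burn out
  TT.F.
  TTTTF
  TTTTT
  .TT.T
  TTTTT
  .TTTT
Step 2: 2 trees catch fire, 2 burn out
  TT...
  TTTF.
  TTTTF
  .TT.T
  TTTTT
  .TTTT
Step 3: 3 trees catch fire, 2 burn out
  TT...
  TTF..
  TTTF.
  .TT.F
  TTTTT
  .TTTT

TT...
TTF..
TTTF.
.TT.F
TTTTT
.TTTT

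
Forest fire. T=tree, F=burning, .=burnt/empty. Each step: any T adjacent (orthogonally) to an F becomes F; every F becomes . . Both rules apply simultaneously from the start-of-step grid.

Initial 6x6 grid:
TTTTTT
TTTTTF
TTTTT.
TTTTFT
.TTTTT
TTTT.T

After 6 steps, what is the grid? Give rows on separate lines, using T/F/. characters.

Step 1: 6 trees catch fire, 2 burn out
  TTTTTF
  TTTTF.
  TTTTF.
  TTTF.F
  .TTTFT
  TTTT.T
Step 2: 6 trees catch fire, 6 burn out
  TTTTF.
  TTTF..
  TTTF..
  TTF...
  .TTF.F
  TTTT.T
Step 3: 7 trees catch fire, 6 burn out
  TTTF..
  TTF...
  TTF...
  TF....
  .TF...
  TTTF.F
Step 4: 6 trees catch fire, 7 burn out
  TTF...
  TF....
  TF....
  F.....
  .F....
  TTF...
Step 5: 4 trees catch fire, 6 burn out
  TF....
  F.....
  F.....
  ......
  ......
  TF....
Step 6: 2 trees catch fire, 4 burn out
  F.....
  ......
  ......
  ......
  ......
  F.....

F.....
......
......
......
......
F.....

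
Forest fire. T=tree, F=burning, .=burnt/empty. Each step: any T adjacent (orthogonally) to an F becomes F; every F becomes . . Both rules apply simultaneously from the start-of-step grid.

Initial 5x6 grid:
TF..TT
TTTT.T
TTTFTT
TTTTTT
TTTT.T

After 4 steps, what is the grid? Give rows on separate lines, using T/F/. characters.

Step 1: 6 trees catch fire, 2 burn out
  F...TT
  TFTF.T
  TTF.FT
  TTTFTT
  TTTT.T
Step 2: 7 trees catch fire, 6 burn out
  ....TT
  F.F..T
  TF...F
  TTF.FT
  TTTF.T
Step 3: 5 trees catch fire, 7 burn out
  ....TT
  .....F
  F.....
  TF...F
  TTF..T
Step 4: 4 trees catch fire, 5 burn out
  ....TF
  ......
  ......
  F.....
  TF...F

....TF
......
......
F.....
TF...F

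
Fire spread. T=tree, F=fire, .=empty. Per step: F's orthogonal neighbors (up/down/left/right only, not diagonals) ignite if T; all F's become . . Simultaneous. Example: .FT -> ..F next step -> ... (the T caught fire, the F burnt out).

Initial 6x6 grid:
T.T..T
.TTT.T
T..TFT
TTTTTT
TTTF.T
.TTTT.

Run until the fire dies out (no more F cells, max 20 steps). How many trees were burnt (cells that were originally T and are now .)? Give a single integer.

Step 1: +6 fires, +2 burnt (F count now 6)
Step 2: +7 fires, +6 burnt (F count now 7)
Step 3: +6 fires, +7 burnt (F count now 6)
Step 4: +3 fires, +6 burnt (F count now 3)
Step 5: +1 fires, +3 burnt (F count now 1)
Step 6: +0 fires, +1 burnt (F count now 0)
Fire out after step 6
Initially T: 24, now '.': 35
Total burnt (originally-T cells now '.'): 23

Answer: 23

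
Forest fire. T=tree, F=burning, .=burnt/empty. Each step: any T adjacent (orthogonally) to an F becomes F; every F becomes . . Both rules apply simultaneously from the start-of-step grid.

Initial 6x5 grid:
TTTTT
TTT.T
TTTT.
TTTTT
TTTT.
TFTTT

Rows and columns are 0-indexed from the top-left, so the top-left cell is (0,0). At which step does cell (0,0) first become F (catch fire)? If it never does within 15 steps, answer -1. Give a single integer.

Step 1: cell (0,0)='T' (+3 fires, +1 burnt)
Step 2: cell (0,0)='T' (+4 fires, +3 burnt)
Step 3: cell (0,0)='T' (+5 fires, +4 burnt)
Step 4: cell (0,0)='T' (+4 fires, +5 burnt)
Step 5: cell (0,0)='T' (+5 fires, +4 burnt)
Step 6: cell (0,0)='F' (+2 fires, +5 burnt)
  -> target ignites at step 6
Step 7: cell (0,0)='.' (+1 fires, +2 burnt)
Step 8: cell (0,0)='.' (+1 fires, +1 burnt)
Step 9: cell (0,0)='.' (+1 fires, +1 burnt)
Step 10: cell (0,0)='.' (+0 fires, +1 burnt)
  fire out at step 10

6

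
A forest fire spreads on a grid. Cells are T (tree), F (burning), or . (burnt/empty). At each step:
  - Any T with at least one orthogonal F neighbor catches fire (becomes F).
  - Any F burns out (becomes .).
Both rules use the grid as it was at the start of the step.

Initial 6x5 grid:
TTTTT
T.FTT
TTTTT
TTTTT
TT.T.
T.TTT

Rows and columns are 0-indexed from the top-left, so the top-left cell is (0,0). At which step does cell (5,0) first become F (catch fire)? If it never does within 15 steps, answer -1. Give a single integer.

Step 1: cell (5,0)='T' (+3 fires, +1 burnt)
Step 2: cell (5,0)='T' (+6 fires, +3 burnt)
Step 3: cell (5,0)='T' (+6 fires, +6 burnt)
Step 4: cell (5,0)='T' (+5 fires, +6 burnt)
Step 5: cell (5,0)='T' (+2 fires, +5 burnt)
Step 6: cell (5,0)='F' (+3 fires, +2 burnt)
  -> target ignites at step 6
Step 7: cell (5,0)='.' (+0 fires, +3 burnt)
  fire out at step 7

6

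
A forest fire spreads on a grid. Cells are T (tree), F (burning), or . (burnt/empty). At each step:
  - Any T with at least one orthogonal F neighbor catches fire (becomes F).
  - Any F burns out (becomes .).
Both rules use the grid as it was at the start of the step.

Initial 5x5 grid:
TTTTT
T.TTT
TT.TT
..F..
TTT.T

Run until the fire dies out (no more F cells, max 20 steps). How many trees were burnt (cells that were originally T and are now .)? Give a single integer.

Step 1: +1 fires, +1 burnt (F count now 1)
Step 2: +1 fires, +1 burnt (F count now 1)
Step 3: +1 fires, +1 burnt (F count now 1)
Step 4: +0 fires, +1 burnt (F count now 0)
Fire out after step 4
Initially T: 17, now '.': 11
Total burnt (originally-T cells now '.'): 3

Answer: 3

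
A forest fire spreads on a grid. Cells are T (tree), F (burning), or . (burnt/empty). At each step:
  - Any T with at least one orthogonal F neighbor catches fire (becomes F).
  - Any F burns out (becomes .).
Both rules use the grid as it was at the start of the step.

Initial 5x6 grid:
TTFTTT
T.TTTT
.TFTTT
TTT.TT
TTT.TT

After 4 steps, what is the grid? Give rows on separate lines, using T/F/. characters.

Step 1: 6 trees catch fire, 2 burn out
  TF.FTT
  T.FTTT
  .F.FTT
  TTF.TT
  TTT.TT
Step 2: 6 trees catch fire, 6 burn out
  F...FT
  T..FTT
  ....FT
  TF..TT
  TTF.TT
Step 3: 7 trees catch fire, 6 burn out
  .....F
  F...FT
  .....F
  F...FT
  TF..TT
Step 4: 4 trees catch fire, 7 burn out
  ......
  .....F
  ......
  .....F
  F...FT

......
.....F
......
.....F
F...FT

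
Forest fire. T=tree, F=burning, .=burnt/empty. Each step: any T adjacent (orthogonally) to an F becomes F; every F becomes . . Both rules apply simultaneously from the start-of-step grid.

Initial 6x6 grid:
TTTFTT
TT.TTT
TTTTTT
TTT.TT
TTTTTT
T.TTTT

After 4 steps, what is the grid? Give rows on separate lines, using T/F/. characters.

Step 1: 3 trees catch fire, 1 burn out
  TTF.FT
  TT.FTT
  TTTTTT
  TTT.TT
  TTTTTT
  T.TTTT
Step 2: 4 trees catch fire, 3 burn out
  TF...F
  TT..FT
  TTTFTT
  TTT.TT
  TTTTTT
  T.TTTT
Step 3: 5 trees catch fire, 4 burn out
  F.....
  TF...F
  TTF.FT
  TTT.TT
  TTTTTT
  T.TTTT
Step 4: 5 trees catch fire, 5 burn out
  ......
  F.....
  TF...F
  TTF.FT
  TTTTTT
  T.TTTT

......
F.....
TF...F
TTF.FT
TTTTTT
T.TTTT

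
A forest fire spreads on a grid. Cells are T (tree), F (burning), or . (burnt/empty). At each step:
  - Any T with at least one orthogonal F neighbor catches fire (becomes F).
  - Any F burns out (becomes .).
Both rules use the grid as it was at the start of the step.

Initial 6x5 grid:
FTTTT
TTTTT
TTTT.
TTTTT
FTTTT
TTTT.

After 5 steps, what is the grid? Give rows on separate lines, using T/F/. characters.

Step 1: 5 trees catch fire, 2 burn out
  .FTTT
  FTTTT
  TTTT.
  FTTTT
  .FTTT
  FTTT.
Step 2: 6 trees catch fire, 5 burn out
  ..FTT
  .FTTT
  FTTT.
  .FTTT
  ..FTT
  .FTT.
Step 3: 6 trees catch fire, 6 burn out
  ...FT
  ..FTT
  .FTT.
  ..FTT
  ...FT
  ..FT.
Step 4: 6 trees catch fire, 6 burn out
  ....F
  ...FT
  ..FT.
  ...FT
  ....F
  ...F.
Step 5: 3 trees catch fire, 6 burn out
  .....
  ....F
  ...F.
  ....F
  .....
  .....

.....
....F
...F.
....F
.....
.....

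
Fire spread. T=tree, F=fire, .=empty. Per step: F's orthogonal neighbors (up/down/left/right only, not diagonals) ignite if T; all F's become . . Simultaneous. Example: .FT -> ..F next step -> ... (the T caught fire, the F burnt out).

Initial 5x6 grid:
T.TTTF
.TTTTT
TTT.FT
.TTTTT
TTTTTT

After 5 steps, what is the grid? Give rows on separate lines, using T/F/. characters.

Step 1: 5 trees catch fire, 2 burn out
  T.TTF.
  .TTTFF
  TTT..F
  .TTTFT
  TTTTTT
Step 2: 5 trees catch fire, 5 burn out
  T.TF..
  .TTF..
  TTT...
  .TTF.F
  TTTTFT
Step 3: 5 trees catch fire, 5 burn out
  T.F...
  .TF...
  TTT...
  .TF...
  TTTF.F
Step 4: 4 trees catch fire, 5 burn out
  T.....
  .F....
  TTF...
  .F....
  TTF...
Step 5: 2 trees catch fire, 4 burn out
  T.....
  ......
  TF....
  ......
  TF....

T.....
......
TF....
......
TF....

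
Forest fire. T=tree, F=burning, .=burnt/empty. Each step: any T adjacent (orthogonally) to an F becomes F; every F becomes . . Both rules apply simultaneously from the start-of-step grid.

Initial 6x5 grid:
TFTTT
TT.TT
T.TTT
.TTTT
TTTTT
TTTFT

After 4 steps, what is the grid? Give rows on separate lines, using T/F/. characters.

Step 1: 6 trees catch fire, 2 burn out
  F.FTT
  TF.TT
  T.TTT
  .TTTT
  TTTFT
  TTF.F
Step 2: 6 trees catch fire, 6 burn out
  ...FT
  F..TT
  T.TTT
  .TTFT
  TTF.F
  TF...
Step 3: 8 trees catch fire, 6 burn out
  ....F
  ...FT
  F.TFT
  .TF.F
  TF...
  F....
Step 4: 5 trees catch fire, 8 burn out
  .....
  ....F
  ..F.F
  .F...
  F....
  .....

.....
....F
..F.F
.F...
F....
.....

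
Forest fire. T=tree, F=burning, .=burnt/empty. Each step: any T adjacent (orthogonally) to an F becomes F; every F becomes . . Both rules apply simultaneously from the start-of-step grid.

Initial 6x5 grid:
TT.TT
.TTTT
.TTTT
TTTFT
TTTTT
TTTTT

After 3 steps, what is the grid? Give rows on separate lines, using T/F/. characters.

Step 1: 4 trees catch fire, 1 burn out
  TT.TT
  .TTTT
  .TTFT
  TTF.F
  TTTFT
  TTTTT
Step 2: 7 trees catch fire, 4 burn out
  TT.TT
  .TTFT
  .TF.F
  TF...
  TTF.F
  TTTFT
Step 3: 8 trees catch fire, 7 burn out
  TT.FT
  .TF.F
  .F...
  F....
  TF...
  TTF.F

TT.FT
.TF.F
.F...
F....
TF...
TTF.F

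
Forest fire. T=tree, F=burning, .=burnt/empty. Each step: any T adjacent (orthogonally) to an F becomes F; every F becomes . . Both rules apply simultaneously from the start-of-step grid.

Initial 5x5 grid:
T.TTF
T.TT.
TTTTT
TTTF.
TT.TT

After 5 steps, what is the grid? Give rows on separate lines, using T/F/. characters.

Step 1: 4 trees catch fire, 2 burn out
  T.TF.
  T.TT.
  TTTFT
  TTF..
  TT.FT
Step 2: 6 trees catch fire, 4 burn out
  T.F..
  T.TF.
  TTF.F
  TF...
  TT..F
Step 3: 4 trees catch fire, 6 burn out
  T....
  T.F..
  TF...
  F....
  TF...
Step 4: 2 trees catch fire, 4 burn out
  T....
  T....
  F....
  .....
  F....
Step 5: 1 trees catch fire, 2 burn out
  T....
  F....
  .....
  .....
  .....

T....
F....
.....
.....
.....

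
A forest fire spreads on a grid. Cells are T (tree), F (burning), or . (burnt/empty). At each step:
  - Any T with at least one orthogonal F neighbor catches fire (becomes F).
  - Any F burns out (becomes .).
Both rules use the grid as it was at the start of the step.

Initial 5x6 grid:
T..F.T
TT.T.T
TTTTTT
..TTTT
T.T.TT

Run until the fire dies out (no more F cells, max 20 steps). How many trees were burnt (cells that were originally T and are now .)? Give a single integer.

Step 1: +1 fires, +1 burnt (F count now 1)
Step 2: +1 fires, +1 burnt (F count now 1)
Step 3: +3 fires, +1 burnt (F count now 3)
Step 4: +4 fires, +3 burnt (F count now 4)
Step 5: +6 fires, +4 burnt (F count now 6)
Step 6: +3 fires, +6 burnt (F count now 3)
Step 7: +1 fires, +3 burnt (F count now 1)
Step 8: +0 fires, +1 burnt (F count now 0)
Fire out after step 8
Initially T: 20, now '.': 29
Total burnt (originally-T cells now '.'): 19

Answer: 19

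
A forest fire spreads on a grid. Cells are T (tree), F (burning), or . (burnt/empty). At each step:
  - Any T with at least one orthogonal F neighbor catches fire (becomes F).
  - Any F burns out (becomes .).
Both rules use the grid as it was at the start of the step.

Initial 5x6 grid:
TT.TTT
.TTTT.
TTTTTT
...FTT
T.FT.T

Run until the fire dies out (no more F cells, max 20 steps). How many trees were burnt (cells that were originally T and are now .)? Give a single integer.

Answer: 19

Derivation:
Step 1: +3 fires, +2 burnt (F count now 3)
Step 2: +4 fires, +3 burnt (F count now 4)
Step 3: +6 fires, +4 burnt (F count now 6)
Step 4: +3 fires, +6 burnt (F count now 3)
Step 5: +2 fires, +3 burnt (F count now 2)
Step 6: +1 fires, +2 burnt (F count now 1)
Step 7: +0 fires, +1 burnt (F count now 0)
Fire out after step 7
Initially T: 20, now '.': 29
Total burnt (originally-T cells now '.'): 19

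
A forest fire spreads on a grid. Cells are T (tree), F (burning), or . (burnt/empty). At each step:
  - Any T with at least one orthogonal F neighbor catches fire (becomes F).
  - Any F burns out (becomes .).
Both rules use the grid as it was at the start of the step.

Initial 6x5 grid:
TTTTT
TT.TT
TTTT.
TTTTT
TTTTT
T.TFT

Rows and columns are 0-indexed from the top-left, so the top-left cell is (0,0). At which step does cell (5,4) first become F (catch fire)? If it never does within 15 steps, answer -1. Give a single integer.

Step 1: cell (5,4)='F' (+3 fires, +1 burnt)
  -> target ignites at step 1
Step 2: cell (5,4)='.' (+3 fires, +3 burnt)
Step 3: cell (5,4)='.' (+4 fires, +3 burnt)
Step 4: cell (5,4)='.' (+4 fires, +4 burnt)
Step 5: cell (5,4)='.' (+5 fires, +4 burnt)
Step 6: cell (5,4)='.' (+4 fires, +5 burnt)
Step 7: cell (5,4)='.' (+2 fires, +4 burnt)
Step 8: cell (5,4)='.' (+1 fires, +2 burnt)
Step 9: cell (5,4)='.' (+0 fires, +1 burnt)
  fire out at step 9

1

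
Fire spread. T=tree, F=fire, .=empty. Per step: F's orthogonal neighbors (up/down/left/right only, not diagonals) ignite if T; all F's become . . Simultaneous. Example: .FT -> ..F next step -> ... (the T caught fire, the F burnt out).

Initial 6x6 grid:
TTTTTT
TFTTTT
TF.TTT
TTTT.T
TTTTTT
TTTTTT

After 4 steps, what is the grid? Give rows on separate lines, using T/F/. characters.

Step 1: 5 trees catch fire, 2 burn out
  TFTTTT
  F.FTTT
  F..TTT
  TFTT.T
  TTTTTT
  TTTTTT
Step 2: 6 trees catch fire, 5 burn out
  F.FTTT
  ...FTT
  ...TTT
  F.FT.T
  TFTTTT
  TTTTTT
Step 3: 7 trees catch fire, 6 burn out
  ...FTT
  ....FT
  ...FTT
  ...F.T
  F.FTTT
  TFTTTT
Step 4: 6 trees catch fire, 7 burn out
  ....FT
  .....F
  ....FT
  .....T
  ...FTT
  F.FTTT

....FT
.....F
....FT
.....T
...FTT
F.FTTT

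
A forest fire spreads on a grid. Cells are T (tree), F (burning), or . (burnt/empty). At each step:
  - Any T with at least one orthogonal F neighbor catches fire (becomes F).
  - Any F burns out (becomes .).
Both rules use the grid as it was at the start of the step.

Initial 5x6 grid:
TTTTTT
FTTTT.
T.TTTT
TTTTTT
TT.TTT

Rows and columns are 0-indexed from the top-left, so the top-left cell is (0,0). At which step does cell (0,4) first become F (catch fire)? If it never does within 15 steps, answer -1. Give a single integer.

Step 1: cell (0,4)='T' (+3 fires, +1 burnt)
Step 2: cell (0,4)='T' (+3 fires, +3 burnt)
Step 3: cell (0,4)='T' (+5 fires, +3 burnt)
Step 4: cell (0,4)='T' (+5 fires, +5 burnt)
Step 5: cell (0,4)='F' (+3 fires, +5 burnt)
  -> target ignites at step 5
Step 6: cell (0,4)='.' (+4 fires, +3 burnt)
Step 7: cell (0,4)='.' (+2 fires, +4 burnt)
Step 8: cell (0,4)='.' (+1 fires, +2 burnt)
Step 9: cell (0,4)='.' (+0 fires, +1 burnt)
  fire out at step 9

5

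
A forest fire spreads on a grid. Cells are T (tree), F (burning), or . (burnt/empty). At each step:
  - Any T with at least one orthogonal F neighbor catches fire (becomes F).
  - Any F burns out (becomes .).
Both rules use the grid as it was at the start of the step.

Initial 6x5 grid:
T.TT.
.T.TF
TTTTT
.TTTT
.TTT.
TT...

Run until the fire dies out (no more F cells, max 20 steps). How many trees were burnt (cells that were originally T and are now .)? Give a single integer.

Step 1: +2 fires, +1 burnt (F count now 2)
Step 2: +3 fires, +2 burnt (F count now 3)
Step 3: +3 fires, +3 burnt (F count now 3)
Step 4: +3 fires, +3 burnt (F count now 3)
Step 5: +4 fires, +3 burnt (F count now 4)
Step 6: +1 fires, +4 burnt (F count now 1)
Step 7: +1 fires, +1 burnt (F count now 1)
Step 8: +1 fires, +1 burnt (F count now 1)
Step 9: +0 fires, +1 burnt (F count now 0)
Fire out after step 9
Initially T: 19, now '.': 29
Total burnt (originally-T cells now '.'): 18

Answer: 18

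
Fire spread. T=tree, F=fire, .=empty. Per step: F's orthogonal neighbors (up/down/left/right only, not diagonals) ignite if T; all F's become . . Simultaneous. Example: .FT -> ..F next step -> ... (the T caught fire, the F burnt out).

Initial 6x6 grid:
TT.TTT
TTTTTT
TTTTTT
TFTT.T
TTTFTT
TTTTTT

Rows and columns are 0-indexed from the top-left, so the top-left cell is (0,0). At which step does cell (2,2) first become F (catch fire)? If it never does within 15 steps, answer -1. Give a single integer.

Step 1: cell (2,2)='T' (+8 fires, +2 burnt)
Step 2: cell (2,2)='F' (+9 fires, +8 burnt)
  -> target ignites at step 2
Step 3: cell (2,2)='.' (+8 fires, +9 burnt)
Step 4: cell (2,2)='.' (+4 fires, +8 burnt)
Step 5: cell (2,2)='.' (+2 fires, +4 burnt)
Step 6: cell (2,2)='.' (+1 fires, +2 burnt)
Step 7: cell (2,2)='.' (+0 fires, +1 burnt)
  fire out at step 7

2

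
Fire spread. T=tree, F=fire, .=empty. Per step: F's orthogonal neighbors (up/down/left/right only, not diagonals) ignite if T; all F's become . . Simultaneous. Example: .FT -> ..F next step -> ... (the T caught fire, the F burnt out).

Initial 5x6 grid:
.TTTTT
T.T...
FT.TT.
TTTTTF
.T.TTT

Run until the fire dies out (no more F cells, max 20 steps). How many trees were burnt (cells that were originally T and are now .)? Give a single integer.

Step 1: +5 fires, +2 burnt (F count now 5)
Step 2: +4 fires, +5 burnt (F count now 4)
Step 3: +4 fires, +4 burnt (F count now 4)
Step 4: +0 fires, +4 burnt (F count now 0)
Fire out after step 4
Initially T: 19, now '.': 24
Total burnt (originally-T cells now '.'): 13

Answer: 13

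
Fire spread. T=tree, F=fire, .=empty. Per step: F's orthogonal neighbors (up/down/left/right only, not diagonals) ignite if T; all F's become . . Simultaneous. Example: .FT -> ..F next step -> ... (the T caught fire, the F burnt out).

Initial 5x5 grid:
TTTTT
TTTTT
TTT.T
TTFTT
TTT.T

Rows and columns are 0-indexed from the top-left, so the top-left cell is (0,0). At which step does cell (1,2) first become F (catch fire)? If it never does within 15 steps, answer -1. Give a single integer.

Step 1: cell (1,2)='T' (+4 fires, +1 burnt)
Step 2: cell (1,2)='F' (+5 fires, +4 burnt)
  -> target ignites at step 2
Step 3: cell (1,2)='.' (+7 fires, +5 burnt)
Step 4: cell (1,2)='.' (+4 fires, +7 burnt)
Step 5: cell (1,2)='.' (+2 fires, +4 burnt)
Step 6: cell (1,2)='.' (+0 fires, +2 burnt)
  fire out at step 6

2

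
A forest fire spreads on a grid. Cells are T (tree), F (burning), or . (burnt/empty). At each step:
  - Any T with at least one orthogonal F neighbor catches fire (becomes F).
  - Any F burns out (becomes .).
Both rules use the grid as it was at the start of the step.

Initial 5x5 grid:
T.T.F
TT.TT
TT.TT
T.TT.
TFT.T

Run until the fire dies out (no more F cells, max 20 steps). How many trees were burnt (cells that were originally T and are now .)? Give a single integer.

Answer: 14

Derivation:
Step 1: +3 fires, +2 burnt (F count now 3)
Step 2: +4 fires, +3 burnt (F count now 4)
Step 3: +3 fires, +4 burnt (F count now 3)
Step 4: +2 fires, +3 burnt (F count now 2)
Step 5: +2 fires, +2 burnt (F count now 2)
Step 6: +0 fires, +2 burnt (F count now 0)
Fire out after step 6
Initially T: 16, now '.': 23
Total burnt (originally-T cells now '.'): 14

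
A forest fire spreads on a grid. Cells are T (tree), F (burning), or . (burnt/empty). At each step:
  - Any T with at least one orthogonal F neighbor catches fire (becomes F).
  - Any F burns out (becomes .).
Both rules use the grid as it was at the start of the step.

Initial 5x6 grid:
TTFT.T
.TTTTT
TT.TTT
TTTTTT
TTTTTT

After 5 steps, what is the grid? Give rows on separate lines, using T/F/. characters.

Step 1: 3 trees catch fire, 1 burn out
  TF.F.T
  .TFTTT
  TT.TTT
  TTTTTT
  TTTTTT
Step 2: 3 trees catch fire, 3 burn out
  F....T
  .F.FTT
  TT.TTT
  TTTTTT
  TTTTTT
Step 3: 3 trees catch fire, 3 burn out
  .....T
  ....FT
  TF.FTT
  TTTTTT
  TTTTTT
Step 4: 5 trees catch fire, 3 burn out
  .....T
  .....F
  F...FT
  TFTFTT
  TTTTTT
Step 5: 7 trees catch fire, 5 burn out
  .....F
  ......
  .....F
  F.F.FT
  TFTFTT

.....F
......
.....F
F.F.FT
TFTFTT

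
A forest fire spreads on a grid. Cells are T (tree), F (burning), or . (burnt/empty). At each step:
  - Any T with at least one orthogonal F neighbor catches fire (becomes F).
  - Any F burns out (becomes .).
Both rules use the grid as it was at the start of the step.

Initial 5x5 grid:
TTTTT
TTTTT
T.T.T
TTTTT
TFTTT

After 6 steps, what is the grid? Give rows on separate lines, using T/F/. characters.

Step 1: 3 trees catch fire, 1 burn out
  TTTTT
  TTTTT
  T.T.T
  TFTTT
  F.FTT
Step 2: 3 trees catch fire, 3 burn out
  TTTTT
  TTTTT
  T.T.T
  F.FTT
  ...FT
Step 3: 4 trees catch fire, 3 burn out
  TTTTT
  TTTTT
  F.F.T
  ...FT
  ....F
Step 4: 3 trees catch fire, 4 burn out
  TTTTT
  FTFTT
  ....T
  ....F
  .....
Step 5: 5 trees catch fire, 3 burn out
  FTFTT
  .F.FT
  ....F
  .....
  .....
Step 6: 3 trees catch fire, 5 burn out
  .F.FT
  ....F
  .....
  .....
  .....

.F.FT
....F
.....
.....
.....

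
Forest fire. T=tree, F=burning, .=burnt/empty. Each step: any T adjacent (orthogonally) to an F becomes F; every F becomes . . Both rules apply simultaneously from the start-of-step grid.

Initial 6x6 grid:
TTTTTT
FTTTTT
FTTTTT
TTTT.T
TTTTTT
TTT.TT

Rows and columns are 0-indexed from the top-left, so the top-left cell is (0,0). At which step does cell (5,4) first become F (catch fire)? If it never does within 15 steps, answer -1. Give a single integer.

Step 1: cell (5,4)='T' (+4 fires, +2 burnt)
Step 2: cell (5,4)='T' (+5 fires, +4 burnt)
Step 3: cell (5,4)='T' (+6 fires, +5 burnt)
Step 4: cell (5,4)='T' (+6 fires, +6 burnt)
Step 5: cell (5,4)='T' (+5 fires, +6 burnt)
Step 6: cell (5,4)='T' (+3 fires, +5 burnt)
Step 7: cell (5,4)='F' (+2 fires, +3 burnt)
  -> target ignites at step 7
Step 8: cell (5,4)='.' (+1 fires, +2 burnt)
Step 9: cell (5,4)='.' (+0 fires, +1 burnt)
  fire out at step 9

7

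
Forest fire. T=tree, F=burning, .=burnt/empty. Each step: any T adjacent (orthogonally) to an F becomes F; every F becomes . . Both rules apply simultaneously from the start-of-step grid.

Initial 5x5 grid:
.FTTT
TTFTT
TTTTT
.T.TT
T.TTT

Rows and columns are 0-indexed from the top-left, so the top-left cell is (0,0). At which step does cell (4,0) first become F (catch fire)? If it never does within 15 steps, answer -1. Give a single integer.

Step 1: cell (4,0)='T' (+4 fires, +2 burnt)
Step 2: cell (4,0)='T' (+5 fires, +4 burnt)
Step 3: cell (4,0)='T' (+5 fires, +5 burnt)
Step 4: cell (4,0)='T' (+2 fires, +5 burnt)
Step 5: cell (4,0)='T' (+2 fires, +2 burnt)
Step 6: cell (4,0)='T' (+0 fires, +2 burnt)
  fire out at step 6
Target never catches fire within 15 steps

-1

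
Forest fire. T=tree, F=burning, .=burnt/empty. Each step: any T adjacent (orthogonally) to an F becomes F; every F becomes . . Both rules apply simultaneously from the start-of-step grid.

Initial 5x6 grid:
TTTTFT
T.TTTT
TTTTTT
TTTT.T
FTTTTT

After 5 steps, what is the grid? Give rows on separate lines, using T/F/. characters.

Step 1: 5 trees catch fire, 2 burn out
  TTTF.F
  T.TTFT
  TTTTTT
  FTTT.T
  .FTTTT
Step 2: 7 trees catch fire, 5 burn out
  TTF...
  T.TF.F
  FTTTFT
  .FTT.T
  ..FTTT
Step 3: 8 trees catch fire, 7 burn out
  TF....
  F.F...
  .FTF.F
  ..FT.T
  ...FTT
Step 4: 5 trees catch fire, 8 burn out
  F.....
  ......
  ..F...
  ...F.F
  ....FT
Step 5: 1 trees catch fire, 5 burn out
  ......
  ......
  ......
  ......
  .....F

......
......
......
......
.....F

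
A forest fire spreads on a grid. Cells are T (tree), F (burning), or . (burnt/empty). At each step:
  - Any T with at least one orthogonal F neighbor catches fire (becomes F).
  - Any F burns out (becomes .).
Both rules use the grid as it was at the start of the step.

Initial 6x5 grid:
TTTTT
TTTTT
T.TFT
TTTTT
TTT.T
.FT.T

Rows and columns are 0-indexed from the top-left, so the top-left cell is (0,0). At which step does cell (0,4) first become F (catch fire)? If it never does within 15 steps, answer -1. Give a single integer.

Step 1: cell (0,4)='T' (+6 fires, +2 burnt)
Step 2: cell (0,4)='T' (+8 fires, +6 burnt)
Step 3: cell (0,4)='F' (+5 fires, +8 burnt)
  -> target ignites at step 3
Step 4: cell (0,4)='.' (+4 fires, +5 burnt)
Step 5: cell (0,4)='.' (+1 fires, +4 burnt)
Step 6: cell (0,4)='.' (+0 fires, +1 burnt)
  fire out at step 6

3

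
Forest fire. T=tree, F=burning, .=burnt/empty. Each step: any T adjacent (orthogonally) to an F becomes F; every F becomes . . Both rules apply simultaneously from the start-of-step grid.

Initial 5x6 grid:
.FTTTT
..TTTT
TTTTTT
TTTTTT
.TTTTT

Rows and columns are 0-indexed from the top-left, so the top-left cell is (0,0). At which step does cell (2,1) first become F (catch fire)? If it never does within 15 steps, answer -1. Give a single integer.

Step 1: cell (2,1)='T' (+1 fires, +1 burnt)
Step 2: cell (2,1)='T' (+2 fires, +1 burnt)
Step 3: cell (2,1)='T' (+3 fires, +2 burnt)
Step 4: cell (2,1)='F' (+5 fires, +3 burnt)
  -> target ignites at step 4
Step 5: cell (2,1)='.' (+6 fires, +5 burnt)
Step 6: cell (2,1)='.' (+5 fires, +6 burnt)
Step 7: cell (2,1)='.' (+2 fires, +5 burnt)
Step 8: cell (2,1)='.' (+1 fires, +2 burnt)
Step 9: cell (2,1)='.' (+0 fires, +1 burnt)
  fire out at step 9

4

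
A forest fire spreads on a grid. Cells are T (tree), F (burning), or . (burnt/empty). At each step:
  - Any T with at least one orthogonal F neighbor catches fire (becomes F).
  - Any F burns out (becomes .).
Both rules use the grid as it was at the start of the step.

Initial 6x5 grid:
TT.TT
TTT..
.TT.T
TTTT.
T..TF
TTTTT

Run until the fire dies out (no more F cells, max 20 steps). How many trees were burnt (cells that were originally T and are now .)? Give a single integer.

Answer: 18

Derivation:
Step 1: +2 fires, +1 burnt (F count now 2)
Step 2: +2 fires, +2 burnt (F count now 2)
Step 3: +2 fires, +2 burnt (F count now 2)
Step 4: +3 fires, +2 burnt (F count now 3)
Step 5: +4 fires, +3 burnt (F count now 4)
Step 6: +2 fires, +4 burnt (F count now 2)
Step 7: +2 fires, +2 burnt (F count now 2)
Step 8: +1 fires, +2 burnt (F count now 1)
Step 9: +0 fires, +1 burnt (F count now 0)
Fire out after step 9
Initially T: 21, now '.': 27
Total burnt (originally-T cells now '.'): 18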